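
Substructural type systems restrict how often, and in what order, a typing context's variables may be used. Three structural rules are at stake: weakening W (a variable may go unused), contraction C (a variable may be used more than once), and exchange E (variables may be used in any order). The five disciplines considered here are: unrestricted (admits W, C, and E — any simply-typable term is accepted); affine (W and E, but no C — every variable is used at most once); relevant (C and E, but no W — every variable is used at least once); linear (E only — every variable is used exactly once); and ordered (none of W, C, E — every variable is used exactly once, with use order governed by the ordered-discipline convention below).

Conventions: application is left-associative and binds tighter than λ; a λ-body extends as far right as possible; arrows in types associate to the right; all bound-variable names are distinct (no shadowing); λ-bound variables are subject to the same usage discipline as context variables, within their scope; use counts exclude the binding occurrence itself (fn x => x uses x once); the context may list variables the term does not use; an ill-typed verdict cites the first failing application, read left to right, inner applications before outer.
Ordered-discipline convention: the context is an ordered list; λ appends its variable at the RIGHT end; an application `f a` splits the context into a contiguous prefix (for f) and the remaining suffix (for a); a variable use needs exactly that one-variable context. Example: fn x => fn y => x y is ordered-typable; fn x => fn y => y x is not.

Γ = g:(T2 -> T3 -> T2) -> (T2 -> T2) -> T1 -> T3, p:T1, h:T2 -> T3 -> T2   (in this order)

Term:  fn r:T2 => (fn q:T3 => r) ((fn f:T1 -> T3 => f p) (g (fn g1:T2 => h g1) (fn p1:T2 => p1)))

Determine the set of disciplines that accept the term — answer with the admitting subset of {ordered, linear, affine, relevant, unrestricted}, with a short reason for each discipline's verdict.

admitting disciplines: affine, unrestricted
use counts: g ×1, p ×1, h ×1, r (bound) ×1, q (bound) ×0, f (bound) ×1, g1 (bound) ×1, p1 (bound) ×1
uses in reading order: r, f, p, g, h, g1, p1
typing: the term checks, with type T2 -> T2
ordered ✗ (unused: q — weakening required)
linear ✗ (unused: q — weakening required)
affine ✓ (no duplicate uses among g, p, h, r, q, f, g1, p1)
relevant ✗ (unused: q — weakening required)
unrestricted ✓ (simply typable at T2 -> T2; W, C, E all held)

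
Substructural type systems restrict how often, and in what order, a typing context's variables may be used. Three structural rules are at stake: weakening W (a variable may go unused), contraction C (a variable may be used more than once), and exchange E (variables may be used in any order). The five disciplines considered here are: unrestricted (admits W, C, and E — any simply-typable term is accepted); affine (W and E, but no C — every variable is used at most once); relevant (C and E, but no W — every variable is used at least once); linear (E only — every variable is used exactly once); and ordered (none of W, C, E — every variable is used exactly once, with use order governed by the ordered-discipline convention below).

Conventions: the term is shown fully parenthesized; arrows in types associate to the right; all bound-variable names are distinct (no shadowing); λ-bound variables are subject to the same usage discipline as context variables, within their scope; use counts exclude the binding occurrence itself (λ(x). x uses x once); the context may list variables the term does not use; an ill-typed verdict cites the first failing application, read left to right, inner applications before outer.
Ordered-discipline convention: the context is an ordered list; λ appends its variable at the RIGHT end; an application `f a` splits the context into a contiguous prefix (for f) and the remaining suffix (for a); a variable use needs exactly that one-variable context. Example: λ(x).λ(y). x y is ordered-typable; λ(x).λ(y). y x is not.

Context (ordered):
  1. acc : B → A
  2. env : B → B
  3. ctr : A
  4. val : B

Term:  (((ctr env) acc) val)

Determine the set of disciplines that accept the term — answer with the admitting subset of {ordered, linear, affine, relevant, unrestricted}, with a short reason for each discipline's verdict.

admitted in: none
variable uses: acc: 1×; env: 1×; ctr: 1×; val: 1×
left-to-right use order: ctr, env, acc, val
typing: ill-typed: applying a non-function (A)
ordered: ✗, fails simple typing
linear: ✗, a type mismatch blocks all five
affine: ✗, the type mismatch rejects it
relevant: ✗, not simply typable
unrestricted: ✗, fails simple typing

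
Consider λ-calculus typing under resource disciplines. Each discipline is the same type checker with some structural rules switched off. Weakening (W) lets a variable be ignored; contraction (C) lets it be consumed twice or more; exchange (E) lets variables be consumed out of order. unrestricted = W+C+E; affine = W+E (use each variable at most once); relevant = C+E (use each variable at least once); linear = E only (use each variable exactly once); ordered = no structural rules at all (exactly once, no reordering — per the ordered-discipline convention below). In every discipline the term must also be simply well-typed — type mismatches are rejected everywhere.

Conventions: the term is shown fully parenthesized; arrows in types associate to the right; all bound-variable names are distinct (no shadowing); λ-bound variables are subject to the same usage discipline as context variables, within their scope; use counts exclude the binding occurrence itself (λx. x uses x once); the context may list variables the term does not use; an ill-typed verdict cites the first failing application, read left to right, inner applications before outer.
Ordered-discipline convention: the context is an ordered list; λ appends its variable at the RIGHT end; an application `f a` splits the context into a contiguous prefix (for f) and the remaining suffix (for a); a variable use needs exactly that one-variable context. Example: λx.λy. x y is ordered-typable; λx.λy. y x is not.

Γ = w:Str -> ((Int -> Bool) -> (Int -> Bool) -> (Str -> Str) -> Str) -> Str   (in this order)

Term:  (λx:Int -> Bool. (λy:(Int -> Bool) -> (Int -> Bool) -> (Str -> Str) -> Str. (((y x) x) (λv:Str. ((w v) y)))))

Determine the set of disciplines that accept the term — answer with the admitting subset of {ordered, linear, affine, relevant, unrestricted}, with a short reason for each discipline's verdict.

admitted by: relevant, unrestricted
use counts: w: 1×; x [bound]: 2×; y [bound]: 2×; v [bound]: 1×
order of uses: y, x, x, w, v, y
typing: well-typed — term : (Int -> Bool) -> ((Int -> Bool) -> (Int -> Bool) -> (Str -> Str) -> Str) -> Str
ordered ✗ (repeated use of x ×2, y ×2)
linear ✗ (repeated use of x ×2, y ×2)
affine ✗ (repeated use of x ×2, y ×2)
relevant ✓ (at least one use each (w, x, y, v))
unrestricted ✓ (well-typed at (Int -> Bool) -> ((Int -> Bool) -> (Int -> Bool) -> (Str -> Str) -> Str) -> Str; no restrictions here)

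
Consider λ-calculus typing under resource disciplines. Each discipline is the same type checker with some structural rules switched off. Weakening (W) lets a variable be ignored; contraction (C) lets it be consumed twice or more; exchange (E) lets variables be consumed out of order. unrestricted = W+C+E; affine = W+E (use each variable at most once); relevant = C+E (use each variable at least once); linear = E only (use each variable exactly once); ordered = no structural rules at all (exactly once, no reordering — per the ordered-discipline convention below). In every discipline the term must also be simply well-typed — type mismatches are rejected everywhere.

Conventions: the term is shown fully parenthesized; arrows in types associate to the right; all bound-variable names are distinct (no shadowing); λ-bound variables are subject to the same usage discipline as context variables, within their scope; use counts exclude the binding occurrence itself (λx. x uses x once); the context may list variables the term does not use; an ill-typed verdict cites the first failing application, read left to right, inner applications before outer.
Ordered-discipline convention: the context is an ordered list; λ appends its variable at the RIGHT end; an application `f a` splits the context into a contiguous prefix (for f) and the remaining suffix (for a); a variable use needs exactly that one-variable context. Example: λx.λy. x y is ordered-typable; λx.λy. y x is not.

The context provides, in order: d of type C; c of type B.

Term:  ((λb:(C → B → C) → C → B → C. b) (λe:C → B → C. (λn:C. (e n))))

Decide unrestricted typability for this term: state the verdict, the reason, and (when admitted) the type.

yes — well-typed at (C → B → C) → C → B → C; no restrictions here; term : (C → B → C) → C → B → C
usage: d ×0, c ×0, b (λ-bound) ×1, e (λ-bound) ×1, n (λ-bound) ×1
uses in reading order: b, e, n
typing: well-typed — term : (C → B → C) → C → B → C
summary: ordered ✗ · linear ✗ · affine ✓ · relevant ✗ · unrestricted ✓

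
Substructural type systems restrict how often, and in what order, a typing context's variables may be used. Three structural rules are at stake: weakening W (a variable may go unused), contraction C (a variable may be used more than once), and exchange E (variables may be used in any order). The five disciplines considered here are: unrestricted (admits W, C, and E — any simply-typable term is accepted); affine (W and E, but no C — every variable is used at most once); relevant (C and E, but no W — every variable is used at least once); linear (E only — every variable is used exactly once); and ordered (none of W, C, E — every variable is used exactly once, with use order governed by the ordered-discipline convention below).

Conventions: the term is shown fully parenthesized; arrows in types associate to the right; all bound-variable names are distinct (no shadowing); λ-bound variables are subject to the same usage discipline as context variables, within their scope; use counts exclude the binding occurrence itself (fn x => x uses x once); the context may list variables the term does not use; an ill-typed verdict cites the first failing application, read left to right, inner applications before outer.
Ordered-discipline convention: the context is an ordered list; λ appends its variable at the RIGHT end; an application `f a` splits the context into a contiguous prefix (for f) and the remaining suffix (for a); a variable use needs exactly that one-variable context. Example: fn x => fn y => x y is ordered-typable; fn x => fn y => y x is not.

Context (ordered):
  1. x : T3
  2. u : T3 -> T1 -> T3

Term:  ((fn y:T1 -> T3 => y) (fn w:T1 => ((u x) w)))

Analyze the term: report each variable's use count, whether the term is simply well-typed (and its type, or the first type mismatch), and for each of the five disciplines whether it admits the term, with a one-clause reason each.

counts: x=1, u=1, y (bound)=1, w (bound)=1
left-to-right use order: y, u, x, w
typing: ✓ — T1 -> T3
ordered: ✗, use order y, u, x, w needs exchange
linear: ✓, x, u, y, w: one use apiece
affine: ✓, at most one use each (x, u, y, w)
relevant: ✓, at least one use each (x, u, y, w)
unrestricted: ✓, typability at T1 -> T3 is all that's needed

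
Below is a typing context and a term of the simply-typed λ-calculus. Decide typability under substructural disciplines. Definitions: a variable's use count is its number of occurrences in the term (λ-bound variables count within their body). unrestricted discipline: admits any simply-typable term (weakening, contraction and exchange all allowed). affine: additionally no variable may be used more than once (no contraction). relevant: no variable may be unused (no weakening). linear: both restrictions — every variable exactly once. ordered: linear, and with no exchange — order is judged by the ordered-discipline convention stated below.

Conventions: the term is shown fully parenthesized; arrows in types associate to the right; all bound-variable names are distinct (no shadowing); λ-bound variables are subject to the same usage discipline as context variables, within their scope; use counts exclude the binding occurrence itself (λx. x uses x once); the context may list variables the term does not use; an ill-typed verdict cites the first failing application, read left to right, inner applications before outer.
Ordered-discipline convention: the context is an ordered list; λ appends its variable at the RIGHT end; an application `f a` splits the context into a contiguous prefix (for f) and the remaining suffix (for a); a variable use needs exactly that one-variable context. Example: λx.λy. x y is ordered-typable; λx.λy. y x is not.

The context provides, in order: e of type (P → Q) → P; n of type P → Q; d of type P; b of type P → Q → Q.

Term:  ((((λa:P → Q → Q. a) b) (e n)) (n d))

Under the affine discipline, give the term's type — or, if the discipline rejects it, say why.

not well-typed under affine — repeated use of n ×2
use counts: e: 1, n: 2, d: 1, b: 1, a [bound]: 1
uses in reading order: a, b, e, n, n, d
typing: well-typed at Q
summary: ordered ✗; linear ✗; affine ✗; relevant ✓; unrestricted ✓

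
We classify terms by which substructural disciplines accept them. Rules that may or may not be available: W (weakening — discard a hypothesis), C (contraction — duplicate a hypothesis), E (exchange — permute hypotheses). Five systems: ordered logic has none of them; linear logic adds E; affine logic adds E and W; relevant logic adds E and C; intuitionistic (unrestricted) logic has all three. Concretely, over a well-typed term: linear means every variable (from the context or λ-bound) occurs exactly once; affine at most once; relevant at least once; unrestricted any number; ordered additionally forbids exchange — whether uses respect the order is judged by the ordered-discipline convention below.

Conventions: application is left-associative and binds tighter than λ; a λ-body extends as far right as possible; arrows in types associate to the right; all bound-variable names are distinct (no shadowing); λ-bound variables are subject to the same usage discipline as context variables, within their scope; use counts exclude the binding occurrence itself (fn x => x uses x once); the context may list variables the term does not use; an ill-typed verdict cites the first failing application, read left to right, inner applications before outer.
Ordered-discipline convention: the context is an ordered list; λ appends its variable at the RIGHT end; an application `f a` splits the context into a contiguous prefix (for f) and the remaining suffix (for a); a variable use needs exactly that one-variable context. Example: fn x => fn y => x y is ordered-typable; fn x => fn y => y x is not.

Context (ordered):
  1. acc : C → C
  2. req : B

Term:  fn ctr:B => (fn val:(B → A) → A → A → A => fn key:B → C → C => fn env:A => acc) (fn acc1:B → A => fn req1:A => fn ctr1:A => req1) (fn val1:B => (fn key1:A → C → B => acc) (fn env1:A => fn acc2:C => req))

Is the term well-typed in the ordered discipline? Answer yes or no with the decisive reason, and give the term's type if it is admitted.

no — needs contraction — acc ×2; unused: ctr, val, key, env, acc1, ctr1, val1, key1, env1, acc2 — weakening required
counts: acc ×2; req ×1; ctr (λ-bound) ×0; val (λ-bound) ×0; key (λ-bound) ×0; env (λ-bound) ×0; acc1 (λ-bound) ×0; req1 (λ-bound) ×1; ctr1 (λ-bound) ×0; val1 (λ-bound) ×0; key1 (λ-bound) ×0; env1 (λ-bound) ×0; acc2 (λ-bound) ×0
order of uses: acc, req1, acc, req
typing: the term checks, with type B → A → C → C
summary: ordered ✗ | linear ✗ | affine ✗ | relevant ✗ | unrestricted ✓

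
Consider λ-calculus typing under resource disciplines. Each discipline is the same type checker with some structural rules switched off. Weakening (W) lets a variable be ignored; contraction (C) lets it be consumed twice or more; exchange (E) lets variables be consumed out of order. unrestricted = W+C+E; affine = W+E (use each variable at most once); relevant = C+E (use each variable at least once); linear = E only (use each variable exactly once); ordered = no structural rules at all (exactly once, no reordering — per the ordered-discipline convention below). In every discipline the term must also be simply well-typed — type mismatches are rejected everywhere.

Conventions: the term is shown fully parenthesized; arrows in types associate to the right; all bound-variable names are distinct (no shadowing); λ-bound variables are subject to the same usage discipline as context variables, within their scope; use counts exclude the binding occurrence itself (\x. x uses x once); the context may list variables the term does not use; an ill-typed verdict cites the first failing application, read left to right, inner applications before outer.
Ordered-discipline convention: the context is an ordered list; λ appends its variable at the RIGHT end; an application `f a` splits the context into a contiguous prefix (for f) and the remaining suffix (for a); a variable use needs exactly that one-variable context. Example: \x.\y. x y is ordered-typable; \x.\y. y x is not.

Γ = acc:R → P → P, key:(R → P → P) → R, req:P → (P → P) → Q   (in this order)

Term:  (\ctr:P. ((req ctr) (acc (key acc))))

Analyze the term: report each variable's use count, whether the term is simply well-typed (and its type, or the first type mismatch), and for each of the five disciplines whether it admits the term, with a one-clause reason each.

use counts: acc: 2×, key: 1×, req: 1×, ctr [bound]: 1×
order of uses: req, ctr, acc, key, acc
typing: the term checks, with type P → Q
ordered ✗ (needs contraction — acc ×2)
linear ✗ (needs contraction — acc ×2)
affine ✗ (needs contraction — acc ×2)
relevant ✓ (every one of acc, key, req, ctr appears)
unrestricted ✓ (typability at P → Q is all that's needed)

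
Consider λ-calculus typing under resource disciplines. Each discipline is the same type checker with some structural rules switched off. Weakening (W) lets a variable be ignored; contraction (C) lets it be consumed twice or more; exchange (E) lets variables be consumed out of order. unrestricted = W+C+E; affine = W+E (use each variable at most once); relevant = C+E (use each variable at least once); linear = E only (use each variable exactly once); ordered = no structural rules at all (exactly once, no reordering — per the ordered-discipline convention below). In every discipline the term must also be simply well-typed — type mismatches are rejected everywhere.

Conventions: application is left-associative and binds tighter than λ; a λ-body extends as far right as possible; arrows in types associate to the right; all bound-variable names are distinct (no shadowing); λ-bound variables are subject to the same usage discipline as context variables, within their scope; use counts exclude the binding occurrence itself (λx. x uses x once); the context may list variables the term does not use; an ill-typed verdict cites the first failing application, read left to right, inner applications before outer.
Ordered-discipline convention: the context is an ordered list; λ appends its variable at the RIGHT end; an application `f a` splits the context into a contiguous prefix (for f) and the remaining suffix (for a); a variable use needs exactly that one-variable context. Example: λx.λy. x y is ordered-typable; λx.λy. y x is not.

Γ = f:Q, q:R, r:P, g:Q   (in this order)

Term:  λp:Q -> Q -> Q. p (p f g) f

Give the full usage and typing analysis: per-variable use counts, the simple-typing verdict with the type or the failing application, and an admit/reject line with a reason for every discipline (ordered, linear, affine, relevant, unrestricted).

variable uses: f=2, q=0, r=0, g=1, p [bound]=2
left-to-right use order: p, p, f, g, f
typing: the term checks, with type (Q -> Q -> Q) -> Q
ordered: ✗ — repeated use of f ×2, p ×2; needs weakening: q, r unused
linear: ✗ — repeated use of f ×2, p ×2; needs weakening: q, r unused
affine: ✗ — repeated use of f ×2, p ×2
relevant: ✗ — needs weakening: q, r unused
unrestricted: ✓ — type-checks ((Q -> Q -> Q) -> Q) and nothing is barred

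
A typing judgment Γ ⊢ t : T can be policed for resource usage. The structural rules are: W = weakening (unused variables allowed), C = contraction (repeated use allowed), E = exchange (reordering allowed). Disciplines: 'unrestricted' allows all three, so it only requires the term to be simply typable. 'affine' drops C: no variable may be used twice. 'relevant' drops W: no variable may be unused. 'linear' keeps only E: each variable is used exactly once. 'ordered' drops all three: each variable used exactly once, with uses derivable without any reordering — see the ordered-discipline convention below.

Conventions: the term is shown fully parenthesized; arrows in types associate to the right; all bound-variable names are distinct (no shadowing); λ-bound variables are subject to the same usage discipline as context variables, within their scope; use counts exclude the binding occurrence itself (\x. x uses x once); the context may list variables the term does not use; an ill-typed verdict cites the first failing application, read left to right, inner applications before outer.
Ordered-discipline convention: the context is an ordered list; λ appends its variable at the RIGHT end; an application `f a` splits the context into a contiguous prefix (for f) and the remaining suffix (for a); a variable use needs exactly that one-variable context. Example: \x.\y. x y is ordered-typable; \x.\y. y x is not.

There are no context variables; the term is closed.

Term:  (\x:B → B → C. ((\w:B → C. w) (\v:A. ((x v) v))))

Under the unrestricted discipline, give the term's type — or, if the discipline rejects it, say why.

not well-typed under unrestricted — not simply typable
counts: x [bound]: 1, w [bound]: 1, v [bound]: 2
uses in reading order: w, x, v, v
typing: ill-typed: an application expects B but receives A
all disciplines: ordered ✗ · linear ✗ · affine ✗ · relevant ✗ · unrestricted ✗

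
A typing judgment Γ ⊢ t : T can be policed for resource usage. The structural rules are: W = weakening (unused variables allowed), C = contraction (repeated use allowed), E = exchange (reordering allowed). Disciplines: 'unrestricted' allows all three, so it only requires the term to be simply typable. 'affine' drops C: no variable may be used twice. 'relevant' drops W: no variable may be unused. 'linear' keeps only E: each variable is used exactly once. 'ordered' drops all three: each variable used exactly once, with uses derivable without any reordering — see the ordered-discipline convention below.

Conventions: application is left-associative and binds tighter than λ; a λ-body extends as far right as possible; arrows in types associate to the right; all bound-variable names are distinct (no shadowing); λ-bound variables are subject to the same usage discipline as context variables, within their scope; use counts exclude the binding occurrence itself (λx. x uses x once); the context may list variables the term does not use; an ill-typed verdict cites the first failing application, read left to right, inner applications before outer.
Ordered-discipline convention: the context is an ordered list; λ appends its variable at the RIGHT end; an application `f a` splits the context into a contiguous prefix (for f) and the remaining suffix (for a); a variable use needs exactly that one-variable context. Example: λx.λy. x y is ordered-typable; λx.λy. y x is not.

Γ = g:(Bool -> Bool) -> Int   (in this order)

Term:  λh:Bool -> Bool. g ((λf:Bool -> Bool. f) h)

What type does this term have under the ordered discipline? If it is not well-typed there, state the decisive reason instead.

term : (Bool -> Bool) -> Int
use counts: g ×1, h [bound] ×1, f [bound] ×1
use order (left to right): g, f, h
typing: the term checks, with type (Bool -> Bool) -> Int
per-discipline verdicts: ordered ✓, linear ✓, affine ✓, relevant ✓, unrestricted ✓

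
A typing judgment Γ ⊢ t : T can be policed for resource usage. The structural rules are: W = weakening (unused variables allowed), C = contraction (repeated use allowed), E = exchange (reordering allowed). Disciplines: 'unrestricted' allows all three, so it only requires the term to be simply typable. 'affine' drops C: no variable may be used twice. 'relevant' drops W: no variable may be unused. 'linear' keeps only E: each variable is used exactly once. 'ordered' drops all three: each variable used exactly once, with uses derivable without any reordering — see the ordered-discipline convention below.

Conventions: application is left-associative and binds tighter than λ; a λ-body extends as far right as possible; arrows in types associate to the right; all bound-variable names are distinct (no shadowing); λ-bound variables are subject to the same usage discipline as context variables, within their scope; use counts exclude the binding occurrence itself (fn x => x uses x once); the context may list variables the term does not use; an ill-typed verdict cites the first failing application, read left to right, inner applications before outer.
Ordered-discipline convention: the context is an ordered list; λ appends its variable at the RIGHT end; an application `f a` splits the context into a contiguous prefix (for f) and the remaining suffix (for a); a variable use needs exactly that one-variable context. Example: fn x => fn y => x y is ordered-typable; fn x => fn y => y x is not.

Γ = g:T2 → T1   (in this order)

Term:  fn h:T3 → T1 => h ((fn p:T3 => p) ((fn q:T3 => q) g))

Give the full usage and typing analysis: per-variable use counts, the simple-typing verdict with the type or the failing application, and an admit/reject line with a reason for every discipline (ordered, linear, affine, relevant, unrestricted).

variable uses: g ×1, h (λ-bound) ×1, p (λ-bound) ×1, q (λ-bound) ×1
use order (left to right): h, p, q, g
typing: ill-typed: argument of type T2 → T1 where T3 is required
ordered ✗ (not simply typable)
linear ✗ (fails simple typing)
affine ✗ (a type mismatch blocks all five)
relevant ✗ (the type mismatch rejects it)
unrestricted ✗ (not simply typable)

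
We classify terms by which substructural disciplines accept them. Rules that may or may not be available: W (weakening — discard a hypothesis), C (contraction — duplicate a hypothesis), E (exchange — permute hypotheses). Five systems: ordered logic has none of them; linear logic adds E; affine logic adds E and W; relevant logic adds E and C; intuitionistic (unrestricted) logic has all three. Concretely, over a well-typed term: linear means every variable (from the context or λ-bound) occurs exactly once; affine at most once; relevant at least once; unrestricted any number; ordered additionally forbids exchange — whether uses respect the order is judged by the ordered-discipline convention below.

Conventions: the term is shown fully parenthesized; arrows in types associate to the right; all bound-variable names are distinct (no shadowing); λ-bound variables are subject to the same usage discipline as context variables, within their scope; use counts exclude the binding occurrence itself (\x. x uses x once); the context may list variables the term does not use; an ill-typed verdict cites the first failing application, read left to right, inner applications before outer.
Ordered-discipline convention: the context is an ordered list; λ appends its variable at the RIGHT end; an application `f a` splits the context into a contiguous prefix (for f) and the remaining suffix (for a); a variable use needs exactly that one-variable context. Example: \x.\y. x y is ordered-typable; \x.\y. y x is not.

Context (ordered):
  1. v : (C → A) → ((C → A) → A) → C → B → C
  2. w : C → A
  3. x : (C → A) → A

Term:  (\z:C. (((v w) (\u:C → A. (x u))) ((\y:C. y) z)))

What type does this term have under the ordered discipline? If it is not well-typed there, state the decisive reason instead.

term : C → B → C
variable uses: v=1, w=1, x=1, z (λ-bound)=1, u (λ-bound)=1, y (λ-bound)=1
left-to-right use order: v, w, x, u, y, z
typing: the term checks, with type C → B → C
all disciplines: ordered ✓ | linear ✓ | affine ✓ | relevant ✓ | unrestricted ✓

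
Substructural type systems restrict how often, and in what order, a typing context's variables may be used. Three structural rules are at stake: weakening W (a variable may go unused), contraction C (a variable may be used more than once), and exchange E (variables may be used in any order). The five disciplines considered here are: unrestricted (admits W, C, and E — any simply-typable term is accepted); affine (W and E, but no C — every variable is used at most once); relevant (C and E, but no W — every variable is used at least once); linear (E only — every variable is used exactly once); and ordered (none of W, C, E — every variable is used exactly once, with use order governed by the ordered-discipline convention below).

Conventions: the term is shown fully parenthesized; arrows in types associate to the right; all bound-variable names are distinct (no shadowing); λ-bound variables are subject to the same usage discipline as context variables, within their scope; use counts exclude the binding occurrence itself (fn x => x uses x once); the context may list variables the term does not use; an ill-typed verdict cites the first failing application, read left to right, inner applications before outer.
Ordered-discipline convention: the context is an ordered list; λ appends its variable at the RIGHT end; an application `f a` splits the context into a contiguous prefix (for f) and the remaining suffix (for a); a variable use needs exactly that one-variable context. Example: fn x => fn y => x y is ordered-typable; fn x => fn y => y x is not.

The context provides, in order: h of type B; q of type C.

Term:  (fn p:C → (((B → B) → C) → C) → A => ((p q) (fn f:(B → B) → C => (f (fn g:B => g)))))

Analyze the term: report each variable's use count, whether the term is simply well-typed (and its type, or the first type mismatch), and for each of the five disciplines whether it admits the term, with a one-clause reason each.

variable uses: h=0; q=1; p (bound)=1; f (bound)=1; g (bound)=1
use order (left to right): p, q, f, g
typing: well-typed — term : (C → (((B → B) → C) → C) → A) → A
ordered: ✗ — h left unused
linear: ✗ — h left unused
affine: ✓ — at most one use each (h, q, p, f, g)
relevant: ✗ — h left unused
unrestricted: ✓ — well-typed at (C → (((B → B) → C) → C) → A) → A; no restrictions here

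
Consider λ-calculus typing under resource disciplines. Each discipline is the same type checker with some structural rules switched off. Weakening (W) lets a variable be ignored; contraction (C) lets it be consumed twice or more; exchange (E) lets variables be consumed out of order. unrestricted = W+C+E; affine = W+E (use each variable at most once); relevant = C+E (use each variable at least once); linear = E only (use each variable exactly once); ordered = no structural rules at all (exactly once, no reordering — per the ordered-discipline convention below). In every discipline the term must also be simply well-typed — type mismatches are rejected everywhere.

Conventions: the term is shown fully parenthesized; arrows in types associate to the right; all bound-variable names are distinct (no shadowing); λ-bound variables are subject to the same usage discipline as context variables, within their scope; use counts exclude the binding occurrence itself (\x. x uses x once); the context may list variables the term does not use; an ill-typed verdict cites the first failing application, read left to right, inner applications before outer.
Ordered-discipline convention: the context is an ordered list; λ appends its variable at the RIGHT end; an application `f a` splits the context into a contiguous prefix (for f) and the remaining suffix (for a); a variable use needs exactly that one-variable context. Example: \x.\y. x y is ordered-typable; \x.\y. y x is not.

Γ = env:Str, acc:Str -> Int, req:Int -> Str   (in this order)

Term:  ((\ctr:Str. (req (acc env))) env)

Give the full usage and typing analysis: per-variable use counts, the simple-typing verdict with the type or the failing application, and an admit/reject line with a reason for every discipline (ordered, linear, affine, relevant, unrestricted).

variable uses: env=2, acc=1, req=1, ctr [bound]=0
use order (left to right): req, acc, env, env
typing: well-typed — term : Str
ordered: ✗ — env ×2 used more than once (contraction); needs weakening: ctr unused
linear: ✗ — env ×2 used more than once (contraction); needs weakening: ctr unused
affine: ✗ — env ×2 used more than once (contraction)
relevant: ✗ — needs weakening: ctr unused
unrestricted: ✓ — simply typable at Str; W, C, E all held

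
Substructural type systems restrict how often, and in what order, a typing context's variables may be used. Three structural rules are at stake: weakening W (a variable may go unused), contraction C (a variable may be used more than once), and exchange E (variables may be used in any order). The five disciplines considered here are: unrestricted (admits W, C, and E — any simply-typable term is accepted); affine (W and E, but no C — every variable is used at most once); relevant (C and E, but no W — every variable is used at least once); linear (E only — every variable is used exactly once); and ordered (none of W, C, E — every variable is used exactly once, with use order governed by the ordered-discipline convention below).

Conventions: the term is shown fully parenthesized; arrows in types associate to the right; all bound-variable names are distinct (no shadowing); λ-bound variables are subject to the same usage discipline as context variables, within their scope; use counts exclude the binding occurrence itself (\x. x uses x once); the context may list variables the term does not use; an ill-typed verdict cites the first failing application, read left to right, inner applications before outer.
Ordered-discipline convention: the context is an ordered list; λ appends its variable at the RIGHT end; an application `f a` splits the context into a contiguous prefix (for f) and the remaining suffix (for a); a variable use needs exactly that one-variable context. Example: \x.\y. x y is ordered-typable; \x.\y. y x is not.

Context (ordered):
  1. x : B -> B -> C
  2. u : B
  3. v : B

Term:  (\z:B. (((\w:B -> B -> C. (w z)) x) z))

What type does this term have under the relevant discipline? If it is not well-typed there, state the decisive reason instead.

not well-typed under relevant — u, v never used (weakening)
usage: x=1, u=0, v=0, z (λ-bound)=2, w (λ-bound)=1
use order (left to right): w, z, x, z
typing: well-typed — term : B -> C
per-discipline verdicts: ordered ✗; linear ✗; affine ✗; relevant ✗; unrestricted ✓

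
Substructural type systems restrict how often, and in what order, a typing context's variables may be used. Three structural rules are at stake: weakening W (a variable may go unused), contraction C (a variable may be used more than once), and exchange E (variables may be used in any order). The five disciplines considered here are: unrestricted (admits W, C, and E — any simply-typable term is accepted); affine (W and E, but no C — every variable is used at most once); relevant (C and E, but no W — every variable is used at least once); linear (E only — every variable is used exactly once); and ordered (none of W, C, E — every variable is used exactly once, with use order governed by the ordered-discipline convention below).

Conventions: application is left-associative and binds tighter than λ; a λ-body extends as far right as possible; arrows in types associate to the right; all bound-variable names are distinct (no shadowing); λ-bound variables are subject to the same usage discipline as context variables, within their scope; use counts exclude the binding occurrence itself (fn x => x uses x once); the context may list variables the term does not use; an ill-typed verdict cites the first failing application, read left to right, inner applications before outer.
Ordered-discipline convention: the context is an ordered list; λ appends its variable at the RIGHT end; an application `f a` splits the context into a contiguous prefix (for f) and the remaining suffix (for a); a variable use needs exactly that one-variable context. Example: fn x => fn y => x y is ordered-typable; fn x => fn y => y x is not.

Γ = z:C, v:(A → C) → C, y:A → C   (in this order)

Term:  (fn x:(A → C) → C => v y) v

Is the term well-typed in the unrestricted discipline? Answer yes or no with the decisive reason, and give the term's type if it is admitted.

yes — well-typed at C; no restrictions here; term : C
use counts: z: 0, v: 2, y: 1, x (bound): 0
uses in reading order: v, y, v
typing: well-typed at C
summary: ordered ✗ · linear ✗ · affine ✗ · relevant ✗ · unrestricted ✓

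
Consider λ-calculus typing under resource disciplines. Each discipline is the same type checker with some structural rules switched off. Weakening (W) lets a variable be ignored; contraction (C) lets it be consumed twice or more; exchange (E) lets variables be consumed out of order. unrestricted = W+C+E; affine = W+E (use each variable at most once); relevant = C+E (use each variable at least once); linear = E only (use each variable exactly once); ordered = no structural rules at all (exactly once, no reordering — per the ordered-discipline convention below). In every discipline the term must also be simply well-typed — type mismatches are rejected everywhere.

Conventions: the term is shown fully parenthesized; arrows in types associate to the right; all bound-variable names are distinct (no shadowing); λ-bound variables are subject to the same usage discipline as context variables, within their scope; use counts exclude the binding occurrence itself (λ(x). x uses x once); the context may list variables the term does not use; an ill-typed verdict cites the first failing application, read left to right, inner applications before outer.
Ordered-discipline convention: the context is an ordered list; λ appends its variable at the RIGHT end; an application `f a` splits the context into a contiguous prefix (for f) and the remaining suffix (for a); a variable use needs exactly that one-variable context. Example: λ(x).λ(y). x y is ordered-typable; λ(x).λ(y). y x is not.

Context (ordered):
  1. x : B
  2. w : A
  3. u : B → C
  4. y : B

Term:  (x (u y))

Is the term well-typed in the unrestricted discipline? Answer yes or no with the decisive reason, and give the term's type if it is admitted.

no — the type mismatch rejects it
variable uses: x=1; w=0; u=1; y=1
uses in reading order: x, u, y
typing: ill-typed: applying a non-function (B)
summary: ordered ✗, linear ✗, affine ✗, relevant ✗, unrestricted ✗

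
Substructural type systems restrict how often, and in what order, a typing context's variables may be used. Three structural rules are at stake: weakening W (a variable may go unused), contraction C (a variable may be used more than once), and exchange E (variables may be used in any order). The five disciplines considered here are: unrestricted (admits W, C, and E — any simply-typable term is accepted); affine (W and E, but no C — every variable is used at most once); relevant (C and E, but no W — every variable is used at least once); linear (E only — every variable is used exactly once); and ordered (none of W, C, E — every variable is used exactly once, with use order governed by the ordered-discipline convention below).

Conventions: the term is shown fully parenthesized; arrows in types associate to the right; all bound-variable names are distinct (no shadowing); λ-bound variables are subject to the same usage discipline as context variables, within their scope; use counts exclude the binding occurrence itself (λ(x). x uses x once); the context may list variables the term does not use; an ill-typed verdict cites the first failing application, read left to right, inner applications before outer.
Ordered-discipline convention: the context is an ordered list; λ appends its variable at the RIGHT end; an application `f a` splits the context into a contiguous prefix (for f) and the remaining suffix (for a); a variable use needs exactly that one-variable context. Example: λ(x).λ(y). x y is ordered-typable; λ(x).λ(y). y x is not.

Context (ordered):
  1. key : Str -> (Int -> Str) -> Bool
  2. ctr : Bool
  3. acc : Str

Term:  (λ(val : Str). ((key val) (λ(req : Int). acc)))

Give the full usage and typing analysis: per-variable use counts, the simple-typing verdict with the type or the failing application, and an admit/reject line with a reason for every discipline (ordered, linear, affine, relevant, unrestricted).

variable uses: key: 1×, ctr: 0×, acc: 1×, val (bound): 1×, req (bound): 0×
left-to-right use order: key, val, acc
typing: ✓ — Str -> Bool
ordered ✗ (unused: ctr, req — weakening required)
linear ✗ (unused: ctr, req — weakening required)
affine ✓ (at most one use each (key, ctr, acc, val, req))
relevant ✗ (unused: ctr, req — weakening required)
unrestricted ✓ (type-checks (Str -> Bool) and nothing is barred)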